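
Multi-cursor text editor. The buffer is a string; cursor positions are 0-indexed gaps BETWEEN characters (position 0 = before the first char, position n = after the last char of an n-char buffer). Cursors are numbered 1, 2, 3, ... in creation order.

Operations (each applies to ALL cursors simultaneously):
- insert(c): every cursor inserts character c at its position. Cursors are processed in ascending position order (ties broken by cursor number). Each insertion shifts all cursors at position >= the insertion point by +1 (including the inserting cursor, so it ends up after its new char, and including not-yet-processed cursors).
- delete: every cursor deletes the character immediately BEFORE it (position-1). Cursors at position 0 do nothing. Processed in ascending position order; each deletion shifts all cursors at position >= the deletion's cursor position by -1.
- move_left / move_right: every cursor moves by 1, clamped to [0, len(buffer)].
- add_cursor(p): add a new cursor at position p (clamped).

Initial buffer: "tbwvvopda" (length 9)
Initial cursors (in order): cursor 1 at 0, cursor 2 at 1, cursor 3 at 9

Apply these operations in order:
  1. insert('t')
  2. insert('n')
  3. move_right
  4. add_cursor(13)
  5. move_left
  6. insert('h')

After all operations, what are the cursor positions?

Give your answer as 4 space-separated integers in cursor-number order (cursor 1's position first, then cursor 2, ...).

After op 1 (insert('t')): buffer="tttbwvvopdat" (len 12), cursors c1@1 c2@3 c3@12, authorship 1.2........3
After op 2 (insert('n')): buffer="tnttnbwvvopdatn" (len 15), cursors c1@2 c2@5 c3@15, authorship 11.22........33
After op 3 (move_right): buffer="tnttnbwvvopdatn" (len 15), cursors c1@3 c2@6 c3@15, authorship 11.22........33
After op 4 (add_cursor(13)): buffer="tnttnbwvvopdatn" (len 15), cursors c1@3 c2@6 c4@13 c3@15, authorship 11.22........33
After op 5 (move_left): buffer="tnttnbwvvopdatn" (len 15), cursors c1@2 c2@5 c4@12 c3@14, authorship 11.22........33
After op 6 (insert('h')): buffer="tnhttnhbwvvopdhathn" (len 19), cursors c1@3 c2@7 c4@15 c3@18, authorship 111.222.......4.333

Answer: 3 7 18 15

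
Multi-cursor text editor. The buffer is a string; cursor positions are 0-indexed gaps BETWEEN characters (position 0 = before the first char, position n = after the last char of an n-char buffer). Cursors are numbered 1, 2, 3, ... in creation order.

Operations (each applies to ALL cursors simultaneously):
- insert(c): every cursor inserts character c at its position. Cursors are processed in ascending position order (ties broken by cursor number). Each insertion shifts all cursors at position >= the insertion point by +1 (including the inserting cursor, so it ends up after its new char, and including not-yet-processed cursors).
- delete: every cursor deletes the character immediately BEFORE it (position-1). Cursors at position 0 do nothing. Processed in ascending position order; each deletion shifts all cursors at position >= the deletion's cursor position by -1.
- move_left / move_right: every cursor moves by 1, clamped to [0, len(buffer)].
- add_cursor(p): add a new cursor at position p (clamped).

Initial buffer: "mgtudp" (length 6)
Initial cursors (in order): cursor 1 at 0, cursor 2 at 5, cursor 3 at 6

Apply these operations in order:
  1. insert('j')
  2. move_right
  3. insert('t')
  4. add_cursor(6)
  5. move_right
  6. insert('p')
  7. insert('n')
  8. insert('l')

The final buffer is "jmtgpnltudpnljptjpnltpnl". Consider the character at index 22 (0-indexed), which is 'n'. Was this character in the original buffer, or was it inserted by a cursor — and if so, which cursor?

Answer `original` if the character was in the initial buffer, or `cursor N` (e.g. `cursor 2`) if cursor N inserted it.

Answer: cursor 3

Derivation:
After op 1 (insert('j')): buffer="jmgtudjpj" (len 9), cursors c1@1 c2@7 c3@9, authorship 1.....2.3
After op 2 (move_right): buffer="jmgtudjpj" (len 9), cursors c1@2 c2@8 c3@9, authorship 1.....2.3
After op 3 (insert('t')): buffer="jmtgtudjptjt" (len 12), cursors c1@3 c2@10 c3@12, authorship 1.1....2.233
After op 4 (add_cursor(6)): buffer="jmtgtudjptjt" (len 12), cursors c1@3 c4@6 c2@10 c3@12, authorship 1.1....2.233
After op 5 (move_right): buffer="jmtgtudjptjt" (len 12), cursors c1@4 c4@7 c2@11 c3@12, authorship 1.1....2.233
After op 6 (insert('p')): buffer="jmtgptudpjptjptp" (len 16), cursors c1@5 c4@9 c2@14 c3@16, authorship 1.1.1...42.23233
After op 7 (insert('n')): buffer="jmtgpntudpnjptjpntpn" (len 20), cursors c1@6 c4@11 c2@17 c3@20, authorship 1.1.11...442.2322333
After op 8 (insert('l')): buffer="jmtgpnltudpnljptjpnltpnl" (len 24), cursors c1@7 c4@13 c2@20 c3@24, authorship 1.1.111...4442.232223333
Authorship (.=original, N=cursor N): 1 . 1 . 1 1 1 . . . 4 4 4 2 . 2 3 2 2 2 3 3 3 3
Index 22: author = 3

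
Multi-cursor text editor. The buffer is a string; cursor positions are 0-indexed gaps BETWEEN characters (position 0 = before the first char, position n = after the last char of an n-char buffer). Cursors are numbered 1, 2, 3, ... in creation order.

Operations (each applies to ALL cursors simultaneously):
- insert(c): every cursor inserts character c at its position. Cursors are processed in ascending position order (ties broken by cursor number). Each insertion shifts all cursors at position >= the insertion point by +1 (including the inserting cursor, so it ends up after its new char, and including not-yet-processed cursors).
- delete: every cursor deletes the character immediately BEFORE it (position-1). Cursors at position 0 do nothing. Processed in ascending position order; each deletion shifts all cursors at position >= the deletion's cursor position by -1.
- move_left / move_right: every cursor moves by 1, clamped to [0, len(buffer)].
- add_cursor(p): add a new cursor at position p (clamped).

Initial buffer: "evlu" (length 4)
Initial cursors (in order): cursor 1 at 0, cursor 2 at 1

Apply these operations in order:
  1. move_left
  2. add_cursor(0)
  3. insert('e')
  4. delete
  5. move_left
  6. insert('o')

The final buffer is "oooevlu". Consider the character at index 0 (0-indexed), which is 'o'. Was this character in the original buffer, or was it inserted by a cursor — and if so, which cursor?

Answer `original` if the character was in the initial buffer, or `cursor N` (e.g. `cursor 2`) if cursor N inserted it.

Answer: cursor 1

Derivation:
After op 1 (move_left): buffer="evlu" (len 4), cursors c1@0 c2@0, authorship ....
After op 2 (add_cursor(0)): buffer="evlu" (len 4), cursors c1@0 c2@0 c3@0, authorship ....
After op 3 (insert('e')): buffer="eeeevlu" (len 7), cursors c1@3 c2@3 c3@3, authorship 123....
After op 4 (delete): buffer="evlu" (len 4), cursors c1@0 c2@0 c3@0, authorship ....
After op 5 (move_left): buffer="evlu" (len 4), cursors c1@0 c2@0 c3@0, authorship ....
After op 6 (insert('o')): buffer="oooevlu" (len 7), cursors c1@3 c2@3 c3@3, authorship 123....
Authorship (.=original, N=cursor N): 1 2 3 . . . .
Index 0: author = 1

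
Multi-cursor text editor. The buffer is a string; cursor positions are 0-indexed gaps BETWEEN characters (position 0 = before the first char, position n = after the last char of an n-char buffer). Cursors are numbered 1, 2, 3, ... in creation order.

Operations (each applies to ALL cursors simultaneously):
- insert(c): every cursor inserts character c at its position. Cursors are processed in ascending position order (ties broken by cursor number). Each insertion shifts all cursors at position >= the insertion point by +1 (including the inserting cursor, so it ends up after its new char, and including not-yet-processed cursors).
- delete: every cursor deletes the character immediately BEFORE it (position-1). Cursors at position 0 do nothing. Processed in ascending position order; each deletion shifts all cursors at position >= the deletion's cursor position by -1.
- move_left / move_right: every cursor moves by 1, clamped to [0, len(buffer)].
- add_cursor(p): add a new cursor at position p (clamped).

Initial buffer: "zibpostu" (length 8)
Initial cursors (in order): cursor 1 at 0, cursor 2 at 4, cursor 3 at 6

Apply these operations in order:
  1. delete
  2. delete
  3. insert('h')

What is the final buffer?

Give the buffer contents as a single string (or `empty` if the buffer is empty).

Answer: hzihhtu

Derivation:
After op 1 (delete): buffer="zibotu" (len 6), cursors c1@0 c2@3 c3@4, authorship ......
After op 2 (delete): buffer="zitu" (len 4), cursors c1@0 c2@2 c3@2, authorship ....
After op 3 (insert('h')): buffer="hzihhtu" (len 7), cursors c1@1 c2@5 c3@5, authorship 1..23..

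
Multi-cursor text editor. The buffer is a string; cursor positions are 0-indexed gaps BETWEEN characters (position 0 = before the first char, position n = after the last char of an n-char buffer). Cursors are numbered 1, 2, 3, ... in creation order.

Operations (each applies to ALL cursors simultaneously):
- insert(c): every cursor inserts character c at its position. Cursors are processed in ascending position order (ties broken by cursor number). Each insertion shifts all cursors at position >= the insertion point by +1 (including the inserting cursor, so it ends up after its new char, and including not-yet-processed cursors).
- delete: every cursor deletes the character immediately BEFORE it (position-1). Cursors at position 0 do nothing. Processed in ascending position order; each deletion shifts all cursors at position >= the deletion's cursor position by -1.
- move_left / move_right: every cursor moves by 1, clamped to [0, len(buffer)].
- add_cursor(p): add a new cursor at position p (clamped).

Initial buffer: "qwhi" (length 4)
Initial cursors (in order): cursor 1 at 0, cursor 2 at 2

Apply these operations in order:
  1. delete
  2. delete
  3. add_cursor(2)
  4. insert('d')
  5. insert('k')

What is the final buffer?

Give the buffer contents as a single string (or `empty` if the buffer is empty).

Answer: ddkkhidk

Derivation:
After op 1 (delete): buffer="qhi" (len 3), cursors c1@0 c2@1, authorship ...
After op 2 (delete): buffer="hi" (len 2), cursors c1@0 c2@0, authorship ..
After op 3 (add_cursor(2)): buffer="hi" (len 2), cursors c1@0 c2@0 c3@2, authorship ..
After op 4 (insert('d')): buffer="ddhid" (len 5), cursors c1@2 c2@2 c3@5, authorship 12..3
After op 5 (insert('k')): buffer="ddkkhidk" (len 8), cursors c1@4 c2@4 c3@8, authorship 1212..33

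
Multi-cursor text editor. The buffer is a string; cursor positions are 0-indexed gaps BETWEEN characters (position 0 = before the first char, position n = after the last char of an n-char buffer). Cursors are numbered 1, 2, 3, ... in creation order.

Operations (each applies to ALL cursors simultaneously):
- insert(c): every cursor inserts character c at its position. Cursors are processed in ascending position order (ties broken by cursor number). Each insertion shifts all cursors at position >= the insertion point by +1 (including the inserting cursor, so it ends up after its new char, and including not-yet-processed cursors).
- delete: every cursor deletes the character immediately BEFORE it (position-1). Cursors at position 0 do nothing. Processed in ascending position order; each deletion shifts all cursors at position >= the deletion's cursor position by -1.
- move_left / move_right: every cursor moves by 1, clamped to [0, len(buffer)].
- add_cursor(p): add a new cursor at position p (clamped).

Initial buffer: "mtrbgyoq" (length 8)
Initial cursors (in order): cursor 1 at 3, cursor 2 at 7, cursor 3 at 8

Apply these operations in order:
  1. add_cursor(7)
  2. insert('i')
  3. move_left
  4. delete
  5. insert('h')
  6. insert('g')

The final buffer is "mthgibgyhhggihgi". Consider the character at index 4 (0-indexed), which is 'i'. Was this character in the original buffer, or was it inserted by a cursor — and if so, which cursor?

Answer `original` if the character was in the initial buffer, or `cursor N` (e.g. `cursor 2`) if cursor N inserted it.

Answer: cursor 1

Derivation:
After op 1 (add_cursor(7)): buffer="mtrbgyoq" (len 8), cursors c1@3 c2@7 c4@7 c3@8, authorship ........
After op 2 (insert('i')): buffer="mtribgyoiiqi" (len 12), cursors c1@4 c2@10 c4@10 c3@12, authorship ...1....24.3
After op 3 (move_left): buffer="mtribgyoiiqi" (len 12), cursors c1@3 c2@9 c4@9 c3@11, authorship ...1....24.3
After op 4 (delete): buffer="mtibgyii" (len 8), cursors c1@2 c2@6 c4@6 c3@7, authorship ..1...43
After op 5 (insert('h')): buffer="mthibgyhhihi" (len 12), cursors c1@3 c2@9 c4@9 c3@11, authorship ..11...24433
After op 6 (insert('g')): buffer="mthgibgyhhggihgi" (len 16), cursors c1@4 c2@12 c4@12 c3@15, authorship ..111...24244333
Authorship (.=original, N=cursor N): . . 1 1 1 . . . 2 4 2 4 4 3 3 3
Index 4: author = 1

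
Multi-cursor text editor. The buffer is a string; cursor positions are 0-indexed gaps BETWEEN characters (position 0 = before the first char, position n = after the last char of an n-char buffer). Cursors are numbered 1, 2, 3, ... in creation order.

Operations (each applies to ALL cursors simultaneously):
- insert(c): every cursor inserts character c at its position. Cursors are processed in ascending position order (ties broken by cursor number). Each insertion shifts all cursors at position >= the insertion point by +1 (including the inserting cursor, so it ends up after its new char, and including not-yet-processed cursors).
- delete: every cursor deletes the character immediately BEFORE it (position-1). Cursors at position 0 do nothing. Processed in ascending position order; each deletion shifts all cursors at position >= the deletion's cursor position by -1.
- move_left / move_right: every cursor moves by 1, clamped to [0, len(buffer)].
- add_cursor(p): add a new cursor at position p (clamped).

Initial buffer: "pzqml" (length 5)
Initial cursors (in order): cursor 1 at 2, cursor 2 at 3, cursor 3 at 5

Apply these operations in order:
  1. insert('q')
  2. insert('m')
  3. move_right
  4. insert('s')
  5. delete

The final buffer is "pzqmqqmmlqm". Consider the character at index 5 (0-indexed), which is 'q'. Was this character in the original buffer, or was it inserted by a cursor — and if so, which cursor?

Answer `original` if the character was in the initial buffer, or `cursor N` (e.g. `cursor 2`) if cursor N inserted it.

Answer: cursor 2

Derivation:
After op 1 (insert('q')): buffer="pzqqqmlq" (len 8), cursors c1@3 c2@5 c3@8, authorship ..1.2..3
After op 2 (insert('m')): buffer="pzqmqqmmlqm" (len 11), cursors c1@4 c2@7 c3@11, authorship ..11.22..33
After op 3 (move_right): buffer="pzqmqqmmlqm" (len 11), cursors c1@5 c2@8 c3@11, authorship ..11.22..33
After op 4 (insert('s')): buffer="pzqmqsqmmslqms" (len 14), cursors c1@6 c2@10 c3@14, authorship ..11.122.2.333
After op 5 (delete): buffer="pzqmqqmmlqm" (len 11), cursors c1@5 c2@8 c3@11, authorship ..11.22..33
Authorship (.=original, N=cursor N): . . 1 1 . 2 2 . . 3 3
Index 5: author = 2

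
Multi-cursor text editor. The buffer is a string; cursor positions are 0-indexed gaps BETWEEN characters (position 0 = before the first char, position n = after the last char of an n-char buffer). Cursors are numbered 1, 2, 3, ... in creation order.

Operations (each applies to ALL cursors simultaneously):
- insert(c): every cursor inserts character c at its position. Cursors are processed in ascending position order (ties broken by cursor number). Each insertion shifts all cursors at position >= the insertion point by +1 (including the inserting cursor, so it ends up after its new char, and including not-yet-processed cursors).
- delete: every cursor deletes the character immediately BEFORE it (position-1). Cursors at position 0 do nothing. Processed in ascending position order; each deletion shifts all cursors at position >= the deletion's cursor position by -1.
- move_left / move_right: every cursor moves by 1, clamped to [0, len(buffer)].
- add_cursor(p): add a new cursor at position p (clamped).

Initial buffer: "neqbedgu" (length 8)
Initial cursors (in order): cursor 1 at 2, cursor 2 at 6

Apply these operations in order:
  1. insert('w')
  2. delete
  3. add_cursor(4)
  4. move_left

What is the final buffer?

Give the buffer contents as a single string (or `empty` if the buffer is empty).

After op 1 (insert('w')): buffer="newqbedwgu" (len 10), cursors c1@3 c2@8, authorship ..1....2..
After op 2 (delete): buffer="neqbedgu" (len 8), cursors c1@2 c2@6, authorship ........
After op 3 (add_cursor(4)): buffer="neqbedgu" (len 8), cursors c1@2 c3@4 c2@6, authorship ........
After op 4 (move_left): buffer="neqbedgu" (len 8), cursors c1@1 c3@3 c2@5, authorship ........

Answer: neqbedgu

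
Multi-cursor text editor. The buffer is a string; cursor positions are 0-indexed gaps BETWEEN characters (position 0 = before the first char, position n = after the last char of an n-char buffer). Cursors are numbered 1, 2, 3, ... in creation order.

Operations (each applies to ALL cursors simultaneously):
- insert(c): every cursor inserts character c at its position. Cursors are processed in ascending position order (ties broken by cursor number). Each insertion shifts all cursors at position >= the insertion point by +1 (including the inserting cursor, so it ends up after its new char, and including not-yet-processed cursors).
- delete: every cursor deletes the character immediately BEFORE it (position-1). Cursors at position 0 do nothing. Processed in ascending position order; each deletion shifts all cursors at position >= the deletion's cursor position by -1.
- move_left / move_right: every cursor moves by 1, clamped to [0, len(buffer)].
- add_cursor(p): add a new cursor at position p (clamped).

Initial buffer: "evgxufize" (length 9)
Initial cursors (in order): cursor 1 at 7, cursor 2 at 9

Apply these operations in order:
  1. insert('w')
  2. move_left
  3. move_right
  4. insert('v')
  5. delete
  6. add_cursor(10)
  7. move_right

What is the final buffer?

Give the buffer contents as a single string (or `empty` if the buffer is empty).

Answer: evgxufiwzew

Derivation:
After op 1 (insert('w')): buffer="evgxufiwzew" (len 11), cursors c1@8 c2@11, authorship .......1..2
After op 2 (move_left): buffer="evgxufiwzew" (len 11), cursors c1@7 c2@10, authorship .......1..2
After op 3 (move_right): buffer="evgxufiwzew" (len 11), cursors c1@8 c2@11, authorship .......1..2
After op 4 (insert('v')): buffer="evgxufiwvzewv" (len 13), cursors c1@9 c2@13, authorship .......11..22
After op 5 (delete): buffer="evgxufiwzew" (len 11), cursors c1@8 c2@11, authorship .......1..2
After op 6 (add_cursor(10)): buffer="evgxufiwzew" (len 11), cursors c1@8 c3@10 c2@11, authorship .......1..2
After op 7 (move_right): buffer="evgxufiwzew" (len 11), cursors c1@9 c2@11 c3@11, authorship .......1..2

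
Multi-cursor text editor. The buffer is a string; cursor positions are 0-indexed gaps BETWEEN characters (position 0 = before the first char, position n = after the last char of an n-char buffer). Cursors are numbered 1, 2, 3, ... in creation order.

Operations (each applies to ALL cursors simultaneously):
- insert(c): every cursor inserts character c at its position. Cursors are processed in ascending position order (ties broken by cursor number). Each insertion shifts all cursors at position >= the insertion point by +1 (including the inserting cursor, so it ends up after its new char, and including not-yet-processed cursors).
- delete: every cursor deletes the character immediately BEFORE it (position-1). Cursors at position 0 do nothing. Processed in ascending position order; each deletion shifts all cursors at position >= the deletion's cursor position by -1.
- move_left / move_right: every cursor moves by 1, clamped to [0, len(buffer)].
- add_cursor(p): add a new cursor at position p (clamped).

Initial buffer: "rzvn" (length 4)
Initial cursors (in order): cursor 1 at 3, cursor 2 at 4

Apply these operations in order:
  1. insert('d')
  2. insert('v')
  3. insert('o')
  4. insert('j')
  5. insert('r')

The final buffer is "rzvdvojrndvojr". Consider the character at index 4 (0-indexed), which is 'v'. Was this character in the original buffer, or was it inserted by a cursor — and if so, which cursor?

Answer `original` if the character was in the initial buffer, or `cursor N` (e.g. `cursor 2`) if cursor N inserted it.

Answer: cursor 1

Derivation:
After op 1 (insert('d')): buffer="rzvdnd" (len 6), cursors c1@4 c2@6, authorship ...1.2
After op 2 (insert('v')): buffer="rzvdvndv" (len 8), cursors c1@5 c2@8, authorship ...11.22
After op 3 (insert('o')): buffer="rzvdvondvo" (len 10), cursors c1@6 c2@10, authorship ...111.222
After op 4 (insert('j')): buffer="rzvdvojndvoj" (len 12), cursors c1@7 c2@12, authorship ...1111.2222
After op 5 (insert('r')): buffer="rzvdvojrndvojr" (len 14), cursors c1@8 c2@14, authorship ...11111.22222
Authorship (.=original, N=cursor N): . . . 1 1 1 1 1 . 2 2 2 2 2
Index 4: author = 1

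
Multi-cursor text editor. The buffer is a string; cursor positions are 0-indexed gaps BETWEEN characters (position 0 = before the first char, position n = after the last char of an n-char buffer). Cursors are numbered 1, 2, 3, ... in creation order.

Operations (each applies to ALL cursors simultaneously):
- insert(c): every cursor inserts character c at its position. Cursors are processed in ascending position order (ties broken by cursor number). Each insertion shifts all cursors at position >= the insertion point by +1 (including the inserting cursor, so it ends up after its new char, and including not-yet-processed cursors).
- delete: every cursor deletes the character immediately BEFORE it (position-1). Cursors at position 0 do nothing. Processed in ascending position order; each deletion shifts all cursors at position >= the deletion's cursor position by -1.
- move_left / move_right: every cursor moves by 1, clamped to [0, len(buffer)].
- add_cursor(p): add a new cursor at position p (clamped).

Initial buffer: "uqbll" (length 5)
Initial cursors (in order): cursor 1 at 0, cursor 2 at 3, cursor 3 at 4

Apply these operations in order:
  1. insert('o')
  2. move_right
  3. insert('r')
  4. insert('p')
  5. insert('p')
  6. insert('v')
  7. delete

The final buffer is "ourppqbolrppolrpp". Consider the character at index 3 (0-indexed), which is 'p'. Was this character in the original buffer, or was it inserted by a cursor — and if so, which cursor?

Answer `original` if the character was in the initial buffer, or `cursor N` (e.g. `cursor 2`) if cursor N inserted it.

Answer: cursor 1

Derivation:
After op 1 (insert('o')): buffer="ouqbolol" (len 8), cursors c1@1 c2@5 c3@7, authorship 1...2.3.
After op 2 (move_right): buffer="ouqbolol" (len 8), cursors c1@2 c2@6 c3@8, authorship 1...2.3.
After op 3 (insert('r')): buffer="ourqbolrolr" (len 11), cursors c1@3 c2@8 c3@11, authorship 1.1..2.23.3
After op 4 (insert('p')): buffer="ourpqbolrpolrp" (len 14), cursors c1@4 c2@10 c3@14, authorship 1.11..2.223.33
After op 5 (insert('p')): buffer="ourppqbolrppolrpp" (len 17), cursors c1@5 c2@12 c3@17, authorship 1.111..2.2223.333
After op 6 (insert('v')): buffer="ourppvqbolrppvolrppv" (len 20), cursors c1@6 c2@14 c3@20, authorship 1.1111..2.22223.3333
After op 7 (delete): buffer="ourppqbolrppolrpp" (len 17), cursors c1@5 c2@12 c3@17, authorship 1.111..2.2223.333
Authorship (.=original, N=cursor N): 1 . 1 1 1 . . 2 . 2 2 2 3 . 3 3 3
Index 3: author = 1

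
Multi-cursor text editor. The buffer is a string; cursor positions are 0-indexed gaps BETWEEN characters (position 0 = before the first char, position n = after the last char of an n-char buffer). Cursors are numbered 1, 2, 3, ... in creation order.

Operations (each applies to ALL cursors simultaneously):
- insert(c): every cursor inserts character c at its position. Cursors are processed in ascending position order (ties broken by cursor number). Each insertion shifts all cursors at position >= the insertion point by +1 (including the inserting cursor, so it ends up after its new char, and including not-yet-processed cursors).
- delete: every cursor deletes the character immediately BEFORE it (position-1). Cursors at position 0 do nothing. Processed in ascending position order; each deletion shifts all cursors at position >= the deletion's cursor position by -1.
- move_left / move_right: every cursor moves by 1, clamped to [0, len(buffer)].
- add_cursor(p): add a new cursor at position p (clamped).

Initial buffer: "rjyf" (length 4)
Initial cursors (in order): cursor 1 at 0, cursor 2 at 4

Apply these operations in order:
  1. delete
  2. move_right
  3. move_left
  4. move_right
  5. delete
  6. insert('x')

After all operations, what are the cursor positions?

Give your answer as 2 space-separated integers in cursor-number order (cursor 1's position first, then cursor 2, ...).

After op 1 (delete): buffer="rjy" (len 3), cursors c1@0 c2@3, authorship ...
After op 2 (move_right): buffer="rjy" (len 3), cursors c1@1 c2@3, authorship ...
After op 3 (move_left): buffer="rjy" (len 3), cursors c1@0 c2@2, authorship ...
After op 4 (move_right): buffer="rjy" (len 3), cursors c1@1 c2@3, authorship ...
After op 5 (delete): buffer="j" (len 1), cursors c1@0 c2@1, authorship .
After op 6 (insert('x')): buffer="xjx" (len 3), cursors c1@1 c2@3, authorship 1.2

Answer: 1 3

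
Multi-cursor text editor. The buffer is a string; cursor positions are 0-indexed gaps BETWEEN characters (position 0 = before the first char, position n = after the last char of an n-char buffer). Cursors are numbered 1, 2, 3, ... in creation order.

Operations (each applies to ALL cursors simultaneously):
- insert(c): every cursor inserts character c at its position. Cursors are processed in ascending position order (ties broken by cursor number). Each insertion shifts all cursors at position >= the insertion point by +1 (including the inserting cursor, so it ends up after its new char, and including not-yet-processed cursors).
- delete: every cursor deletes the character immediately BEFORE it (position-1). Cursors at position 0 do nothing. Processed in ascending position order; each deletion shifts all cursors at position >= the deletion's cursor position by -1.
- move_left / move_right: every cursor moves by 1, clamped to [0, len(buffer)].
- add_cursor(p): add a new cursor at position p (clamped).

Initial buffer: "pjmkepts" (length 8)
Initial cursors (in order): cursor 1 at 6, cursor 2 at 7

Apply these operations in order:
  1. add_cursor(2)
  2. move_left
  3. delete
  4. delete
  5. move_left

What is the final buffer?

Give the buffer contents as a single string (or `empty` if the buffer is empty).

Answer: jts

Derivation:
After op 1 (add_cursor(2)): buffer="pjmkepts" (len 8), cursors c3@2 c1@6 c2@7, authorship ........
After op 2 (move_left): buffer="pjmkepts" (len 8), cursors c3@1 c1@5 c2@6, authorship ........
After op 3 (delete): buffer="jmkts" (len 5), cursors c3@0 c1@3 c2@3, authorship .....
After op 4 (delete): buffer="jts" (len 3), cursors c3@0 c1@1 c2@1, authorship ...
After op 5 (move_left): buffer="jts" (len 3), cursors c1@0 c2@0 c3@0, authorship ...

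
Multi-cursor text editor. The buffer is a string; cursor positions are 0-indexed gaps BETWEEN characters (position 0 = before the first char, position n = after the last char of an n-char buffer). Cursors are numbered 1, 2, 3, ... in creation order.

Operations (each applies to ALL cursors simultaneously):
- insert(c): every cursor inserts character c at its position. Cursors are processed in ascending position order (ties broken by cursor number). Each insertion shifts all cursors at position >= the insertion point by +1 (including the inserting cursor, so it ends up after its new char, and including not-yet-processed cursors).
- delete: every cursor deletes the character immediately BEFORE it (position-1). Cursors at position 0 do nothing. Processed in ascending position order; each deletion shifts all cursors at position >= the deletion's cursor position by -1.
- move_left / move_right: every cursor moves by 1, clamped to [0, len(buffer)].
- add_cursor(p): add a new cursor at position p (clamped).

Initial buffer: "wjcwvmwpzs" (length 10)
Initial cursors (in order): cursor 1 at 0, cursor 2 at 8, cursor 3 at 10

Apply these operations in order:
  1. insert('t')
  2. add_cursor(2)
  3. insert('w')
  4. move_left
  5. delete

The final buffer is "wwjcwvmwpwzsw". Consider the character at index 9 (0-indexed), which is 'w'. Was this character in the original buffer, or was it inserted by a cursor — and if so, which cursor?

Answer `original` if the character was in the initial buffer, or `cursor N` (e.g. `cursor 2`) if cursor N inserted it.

After op 1 (insert('t')): buffer="twjcwvmwptzst" (len 13), cursors c1@1 c2@10 c3@13, authorship 1........2..3
After op 2 (add_cursor(2)): buffer="twjcwvmwptzst" (len 13), cursors c1@1 c4@2 c2@10 c3@13, authorship 1........2..3
After op 3 (insert('w')): buffer="twwwjcwvmwptwzstw" (len 17), cursors c1@2 c4@4 c2@13 c3@17, authorship 11.4.......22..33
After op 4 (move_left): buffer="twwwjcwvmwptwzstw" (len 17), cursors c1@1 c4@3 c2@12 c3@16, authorship 11.4.......22..33
After op 5 (delete): buffer="wwjcwvmwpwzsw" (len 13), cursors c1@0 c4@1 c2@9 c3@12, authorship 14.......2..3
Authorship (.=original, N=cursor N): 1 4 . . . . . . . 2 . . 3
Index 9: author = 2

Answer: cursor 2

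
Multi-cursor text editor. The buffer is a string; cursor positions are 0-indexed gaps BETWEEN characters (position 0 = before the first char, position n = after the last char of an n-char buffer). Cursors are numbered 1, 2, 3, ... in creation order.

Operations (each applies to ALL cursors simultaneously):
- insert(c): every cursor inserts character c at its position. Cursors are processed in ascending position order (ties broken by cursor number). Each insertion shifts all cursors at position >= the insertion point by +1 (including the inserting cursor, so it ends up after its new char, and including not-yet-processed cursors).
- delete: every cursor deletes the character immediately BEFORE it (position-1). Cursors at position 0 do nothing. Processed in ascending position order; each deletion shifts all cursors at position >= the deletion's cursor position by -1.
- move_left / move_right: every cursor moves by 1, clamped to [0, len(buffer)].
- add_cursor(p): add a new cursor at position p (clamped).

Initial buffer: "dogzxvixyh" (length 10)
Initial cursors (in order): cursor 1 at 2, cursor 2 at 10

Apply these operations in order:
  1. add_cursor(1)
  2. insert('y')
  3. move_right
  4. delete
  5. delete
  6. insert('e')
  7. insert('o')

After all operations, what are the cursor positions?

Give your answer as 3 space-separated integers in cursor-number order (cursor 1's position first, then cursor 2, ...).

Answer: 5 13 5

Derivation:
After op 1 (add_cursor(1)): buffer="dogzxvixyh" (len 10), cursors c3@1 c1@2 c2@10, authorship ..........
After op 2 (insert('y')): buffer="dyoygzxvixyhy" (len 13), cursors c3@2 c1@4 c2@13, authorship .3.1........2
After op 3 (move_right): buffer="dyoygzxvixyhy" (len 13), cursors c3@3 c1@5 c2@13, authorship .3.1........2
After op 4 (delete): buffer="dyyzxvixyh" (len 10), cursors c3@2 c1@3 c2@10, authorship .31.......
After op 5 (delete): buffer="dzxvixy" (len 7), cursors c1@1 c3@1 c2@7, authorship .......
After op 6 (insert('e')): buffer="deezxvixye" (len 10), cursors c1@3 c3@3 c2@10, authorship .13......2
After op 7 (insert('o')): buffer="deeoozxvixyeo" (len 13), cursors c1@5 c3@5 c2@13, authorship .1313......22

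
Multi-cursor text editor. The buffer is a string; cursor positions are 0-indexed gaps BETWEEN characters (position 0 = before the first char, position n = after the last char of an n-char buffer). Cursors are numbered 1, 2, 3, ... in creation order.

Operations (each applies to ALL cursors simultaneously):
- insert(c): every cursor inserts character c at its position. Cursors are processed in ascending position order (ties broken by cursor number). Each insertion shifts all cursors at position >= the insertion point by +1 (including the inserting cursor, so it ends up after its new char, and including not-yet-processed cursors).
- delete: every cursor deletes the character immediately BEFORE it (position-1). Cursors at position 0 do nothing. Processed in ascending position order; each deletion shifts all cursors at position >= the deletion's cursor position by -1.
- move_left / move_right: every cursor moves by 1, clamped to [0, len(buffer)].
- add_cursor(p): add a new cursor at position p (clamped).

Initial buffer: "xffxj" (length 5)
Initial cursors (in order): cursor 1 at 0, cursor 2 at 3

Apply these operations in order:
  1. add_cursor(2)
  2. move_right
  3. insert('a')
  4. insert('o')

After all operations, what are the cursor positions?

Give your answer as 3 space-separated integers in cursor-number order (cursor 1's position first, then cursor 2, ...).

Answer: 3 10 7

Derivation:
After op 1 (add_cursor(2)): buffer="xffxj" (len 5), cursors c1@0 c3@2 c2@3, authorship .....
After op 2 (move_right): buffer="xffxj" (len 5), cursors c1@1 c3@3 c2@4, authorship .....
After op 3 (insert('a')): buffer="xaffaxaj" (len 8), cursors c1@2 c3@5 c2@7, authorship .1..3.2.
After op 4 (insert('o')): buffer="xaoffaoxaoj" (len 11), cursors c1@3 c3@7 c2@10, authorship .11..33.22.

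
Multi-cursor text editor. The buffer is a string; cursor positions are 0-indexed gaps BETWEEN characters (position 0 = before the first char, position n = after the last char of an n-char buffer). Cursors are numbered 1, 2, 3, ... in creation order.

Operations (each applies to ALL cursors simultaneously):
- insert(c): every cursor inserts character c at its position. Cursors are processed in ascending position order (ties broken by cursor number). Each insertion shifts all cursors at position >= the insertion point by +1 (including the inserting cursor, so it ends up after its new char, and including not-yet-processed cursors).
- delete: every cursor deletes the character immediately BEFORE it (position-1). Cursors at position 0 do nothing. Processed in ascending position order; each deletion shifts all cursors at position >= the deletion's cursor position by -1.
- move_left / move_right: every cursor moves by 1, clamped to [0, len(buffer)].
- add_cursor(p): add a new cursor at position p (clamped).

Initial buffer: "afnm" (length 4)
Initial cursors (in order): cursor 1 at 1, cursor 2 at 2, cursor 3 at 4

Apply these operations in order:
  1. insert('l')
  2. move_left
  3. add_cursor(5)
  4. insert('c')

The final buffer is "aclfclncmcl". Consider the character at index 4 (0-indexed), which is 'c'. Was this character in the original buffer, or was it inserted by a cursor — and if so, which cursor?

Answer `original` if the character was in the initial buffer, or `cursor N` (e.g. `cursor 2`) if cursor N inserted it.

After op 1 (insert('l')): buffer="alflnml" (len 7), cursors c1@2 c2@4 c3@7, authorship .1.2..3
After op 2 (move_left): buffer="alflnml" (len 7), cursors c1@1 c2@3 c3@6, authorship .1.2..3
After op 3 (add_cursor(5)): buffer="alflnml" (len 7), cursors c1@1 c2@3 c4@5 c3@6, authorship .1.2..3
After op 4 (insert('c')): buffer="aclfclncmcl" (len 11), cursors c1@2 c2@5 c4@8 c3@10, authorship .11.22.4.33
Authorship (.=original, N=cursor N): . 1 1 . 2 2 . 4 . 3 3
Index 4: author = 2

Answer: cursor 2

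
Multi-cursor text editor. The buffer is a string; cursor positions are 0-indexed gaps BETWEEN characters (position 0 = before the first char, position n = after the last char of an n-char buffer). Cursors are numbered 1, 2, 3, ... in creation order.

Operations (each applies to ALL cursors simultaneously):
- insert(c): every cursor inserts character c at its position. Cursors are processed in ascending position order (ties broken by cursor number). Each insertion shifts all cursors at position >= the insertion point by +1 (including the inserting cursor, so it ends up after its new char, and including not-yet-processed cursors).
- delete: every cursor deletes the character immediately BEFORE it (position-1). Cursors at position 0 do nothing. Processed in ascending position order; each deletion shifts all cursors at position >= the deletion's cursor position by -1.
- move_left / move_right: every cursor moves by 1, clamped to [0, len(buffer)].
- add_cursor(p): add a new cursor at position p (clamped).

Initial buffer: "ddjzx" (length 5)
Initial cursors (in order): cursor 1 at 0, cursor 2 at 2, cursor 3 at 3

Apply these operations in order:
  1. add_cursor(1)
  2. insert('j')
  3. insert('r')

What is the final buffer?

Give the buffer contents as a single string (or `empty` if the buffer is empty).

Answer: jrdjrdjrjjrzx

Derivation:
After op 1 (add_cursor(1)): buffer="ddjzx" (len 5), cursors c1@0 c4@1 c2@2 c3@3, authorship .....
After op 2 (insert('j')): buffer="jdjdjjjzx" (len 9), cursors c1@1 c4@3 c2@5 c3@7, authorship 1.4.2.3..
After op 3 (insert('r')): buffer="jrdjrdjrjjrzx" (len 13), cursors c1@2 c4@5 c2@8 c3@11, authorship 11.44.22.33..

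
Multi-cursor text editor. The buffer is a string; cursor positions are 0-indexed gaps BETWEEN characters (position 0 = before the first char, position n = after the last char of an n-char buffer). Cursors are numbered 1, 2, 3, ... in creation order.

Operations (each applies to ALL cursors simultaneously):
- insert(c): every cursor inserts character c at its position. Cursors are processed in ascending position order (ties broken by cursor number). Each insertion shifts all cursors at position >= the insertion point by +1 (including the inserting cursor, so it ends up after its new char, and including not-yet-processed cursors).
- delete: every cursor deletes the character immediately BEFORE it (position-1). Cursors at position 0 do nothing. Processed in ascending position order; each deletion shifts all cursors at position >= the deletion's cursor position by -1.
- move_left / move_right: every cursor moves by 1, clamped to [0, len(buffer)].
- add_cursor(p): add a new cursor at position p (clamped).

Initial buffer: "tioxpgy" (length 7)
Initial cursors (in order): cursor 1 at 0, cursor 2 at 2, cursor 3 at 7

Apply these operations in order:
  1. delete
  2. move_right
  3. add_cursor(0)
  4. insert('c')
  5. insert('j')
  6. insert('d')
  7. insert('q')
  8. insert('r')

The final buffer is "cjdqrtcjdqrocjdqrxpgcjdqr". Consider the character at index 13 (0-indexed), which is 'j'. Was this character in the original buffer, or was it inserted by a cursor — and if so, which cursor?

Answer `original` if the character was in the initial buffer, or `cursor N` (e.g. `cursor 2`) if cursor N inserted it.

After op 1 (delete): buffer="toxpg" (len 5), cursors c1@0 c2@1 c3@5, authorship .....
After op 2 (move_right): buffer="toxpg" (len 5), cursors c1@1 c2@2 c3@5, authorship .....
After op 3 (add_cursor(0)): buffer="toxpg" (len 5), cursors c4@0 c1@1 c2@2 c3@5, authorship .....
After op 4 (insert('c')): buffer="ctcocxpgc" (len 9), cursors c4@1 c1@3 c2@5 c3@9, authorship 4.1.2...3
After op 5 (insert('j')): buffer="cjtcjocjxpgcj" (len 13), cursors c4@2 c1@5 c2@8 c3@13, authorship 44.11.22...33
After op 6 (insert('d')): buffer="cjdtcjdocjdxpgcjd" (len 17), cursors c4@3 c1@7 c2@11 c3@17, authorship 444.111.222...333
After op 7 (insert('q')): buffer="cjdqtcjdqocjdqxpgcjdq" (len 21), cursors c4@4 c1@9 c2@14 c3@21, authorship 4444.1111.2222...3333
After op 8 (insert('r')): buffer="cjdqrtcjdqrocjdqrxpgcjdqr" (len 25), cursors c4@5 c1@11 c2@17 c3@25, authorship 44444.11111.22222...33333
Authorship (.=original, N=cursor N): 4 4 4 4 4 . 1 1 1 1 1 . 2 2 2 2 2 . . . 3 3 3 3 3
Index 13: author = 2

Answer: cursor 2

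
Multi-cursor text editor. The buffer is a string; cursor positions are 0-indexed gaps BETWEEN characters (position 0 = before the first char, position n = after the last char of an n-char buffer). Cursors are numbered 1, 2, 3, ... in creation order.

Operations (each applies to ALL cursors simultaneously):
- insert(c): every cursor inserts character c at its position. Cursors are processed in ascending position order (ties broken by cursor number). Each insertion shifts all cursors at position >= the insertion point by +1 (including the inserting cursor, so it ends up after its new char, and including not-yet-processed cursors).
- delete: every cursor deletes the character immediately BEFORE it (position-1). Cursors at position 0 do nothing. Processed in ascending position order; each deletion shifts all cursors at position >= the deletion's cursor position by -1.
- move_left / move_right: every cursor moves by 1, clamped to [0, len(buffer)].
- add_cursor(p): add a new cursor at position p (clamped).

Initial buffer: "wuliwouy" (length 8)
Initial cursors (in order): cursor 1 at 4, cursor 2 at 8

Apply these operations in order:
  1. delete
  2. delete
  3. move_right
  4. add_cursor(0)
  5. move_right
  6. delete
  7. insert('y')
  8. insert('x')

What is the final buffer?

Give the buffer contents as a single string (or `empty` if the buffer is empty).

Answer: yxuyyxx

Derivation:
After op 1 (delete): buffer="wulwou" (len 6), cursors c1@3 c2@6, authorship ......
After op 2 (delete): buffer="wuwo" (len 4), cursors c1@2 c2@4, authorship ....
After op 3 (move_right): buffer="wuwo" (len 4), cursors c1@3 c2@4, authorship ....
After op 4 (add_cursor(0)): buffer="wuwo" (len 4), cursors c3@0 c1@3 c2@4, authorship ....
After op 5 (move_right): buffer="wuwo" (len 4), cursors c3@1 c1@4 c2@4, authorship ....
After op 6 (delete): buffer="u" (len 1), cursors c3@0 c1@1 c2@1, authorship .
After op 7 (insert('y')): buffer="yuyy" (len 4), cursors c3@1 c1@4 c2@4, authorship 3.12
After op 8 (insert('x')): buffer="yxuyyxx" (len 7), cursors c3@2 c1@7 c2@7, authorship 33.1212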